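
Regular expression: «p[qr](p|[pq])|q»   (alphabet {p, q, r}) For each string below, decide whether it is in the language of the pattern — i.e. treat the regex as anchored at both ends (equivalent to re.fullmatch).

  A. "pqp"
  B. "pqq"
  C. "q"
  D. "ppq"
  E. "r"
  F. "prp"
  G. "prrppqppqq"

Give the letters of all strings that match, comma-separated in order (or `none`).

A, B, C, F

A. "pqp" → match
B. "pqq" → match
C. "q" → match
D. "ppq" → no match
E. "r" → no match
F. "prp" → match
G. "prrppqppqq" → no match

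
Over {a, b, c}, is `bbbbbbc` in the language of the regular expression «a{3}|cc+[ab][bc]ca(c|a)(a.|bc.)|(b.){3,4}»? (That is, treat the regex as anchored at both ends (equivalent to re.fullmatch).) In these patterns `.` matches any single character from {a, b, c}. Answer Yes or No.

No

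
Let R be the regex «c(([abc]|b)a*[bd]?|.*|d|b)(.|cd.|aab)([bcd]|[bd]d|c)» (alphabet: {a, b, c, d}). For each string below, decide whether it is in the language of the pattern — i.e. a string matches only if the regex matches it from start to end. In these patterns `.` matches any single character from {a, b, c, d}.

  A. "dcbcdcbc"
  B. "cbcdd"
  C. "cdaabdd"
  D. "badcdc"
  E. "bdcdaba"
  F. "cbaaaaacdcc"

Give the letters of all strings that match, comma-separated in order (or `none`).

B, C, F

A. "dcbcdcbc" → no match — must start with "c"
B. "cbcdd" → match
C. "cdaabdd" → match
D. "badcdc" → no match — must start with "c"
E. "bdcdaba" → no match — must start with "c"
F. "cbaaaaacdcc" → match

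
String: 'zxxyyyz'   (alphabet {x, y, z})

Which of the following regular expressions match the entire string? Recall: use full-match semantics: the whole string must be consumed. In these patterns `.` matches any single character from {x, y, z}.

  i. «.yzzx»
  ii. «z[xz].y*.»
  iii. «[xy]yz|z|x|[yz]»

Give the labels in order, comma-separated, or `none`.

i → no match — must end with 'yzzx'
ii → match
iii → no match

ii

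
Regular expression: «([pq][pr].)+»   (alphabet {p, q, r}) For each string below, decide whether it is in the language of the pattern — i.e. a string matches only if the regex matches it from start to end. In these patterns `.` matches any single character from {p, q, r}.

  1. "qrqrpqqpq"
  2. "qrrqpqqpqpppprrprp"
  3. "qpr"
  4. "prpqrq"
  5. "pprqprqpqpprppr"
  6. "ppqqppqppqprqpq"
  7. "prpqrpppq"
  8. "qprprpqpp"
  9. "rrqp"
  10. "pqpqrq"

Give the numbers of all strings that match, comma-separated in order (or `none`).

1. "qrqrpqqpq" → no match
2 → match
3. "qpr" → match
4. "prpqrq" → match
5 → match
6 → match
7. "prpqrpppq" → match
8. "qprprpqpp" → match
9. "rrqp" → no match
10. "pqpqrq" → no match

2, 3, 4, 5, 6, 7, 8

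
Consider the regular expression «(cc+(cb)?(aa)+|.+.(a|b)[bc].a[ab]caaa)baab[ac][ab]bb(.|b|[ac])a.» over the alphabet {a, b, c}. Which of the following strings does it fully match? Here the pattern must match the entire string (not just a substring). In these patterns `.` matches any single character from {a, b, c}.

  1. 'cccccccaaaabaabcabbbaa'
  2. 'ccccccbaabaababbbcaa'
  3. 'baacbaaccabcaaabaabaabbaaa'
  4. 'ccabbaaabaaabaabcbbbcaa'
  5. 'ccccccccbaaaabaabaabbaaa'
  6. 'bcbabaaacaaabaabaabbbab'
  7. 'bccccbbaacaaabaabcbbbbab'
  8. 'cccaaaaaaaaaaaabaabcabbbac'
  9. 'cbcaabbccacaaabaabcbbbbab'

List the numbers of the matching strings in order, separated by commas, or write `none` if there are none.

1 → match
2 → match
3 → match
4 → no match
5 → match
6 → match
7 → no match
8 → match
9 → no match

1, 2, 3, 5, 6, 8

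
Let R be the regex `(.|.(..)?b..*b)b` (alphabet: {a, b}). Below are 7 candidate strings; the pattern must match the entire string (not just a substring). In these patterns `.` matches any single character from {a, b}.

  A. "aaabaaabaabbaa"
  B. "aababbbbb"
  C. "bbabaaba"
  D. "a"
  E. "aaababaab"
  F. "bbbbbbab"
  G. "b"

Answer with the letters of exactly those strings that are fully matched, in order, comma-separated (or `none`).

A → no match — must end with "b"
B → no match
C → no match — must end with "b"
D → no match — must end with "b"
E → no match
F → no match
G → no match

none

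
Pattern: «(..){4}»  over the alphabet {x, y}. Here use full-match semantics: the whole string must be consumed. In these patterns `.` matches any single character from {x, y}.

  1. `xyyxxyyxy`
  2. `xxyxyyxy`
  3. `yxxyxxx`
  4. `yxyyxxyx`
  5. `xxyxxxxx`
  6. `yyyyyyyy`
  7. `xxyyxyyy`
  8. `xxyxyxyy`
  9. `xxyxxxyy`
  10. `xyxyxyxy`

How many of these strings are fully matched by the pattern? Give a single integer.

1 → no match
2 → match
3 → no match
4 → match
5 → match
6 → match
7 → match
8 → match
9 → match
10 → match
Total matched: 8

8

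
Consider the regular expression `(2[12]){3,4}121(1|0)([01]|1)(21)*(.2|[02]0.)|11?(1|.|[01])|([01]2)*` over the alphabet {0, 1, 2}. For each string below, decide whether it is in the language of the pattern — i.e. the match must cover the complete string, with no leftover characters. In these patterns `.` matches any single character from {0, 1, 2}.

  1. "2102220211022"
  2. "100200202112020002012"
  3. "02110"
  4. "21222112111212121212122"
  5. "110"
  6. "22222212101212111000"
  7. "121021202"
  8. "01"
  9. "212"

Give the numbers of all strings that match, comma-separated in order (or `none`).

4, 5

1 → no match
2 → no match
3 → no match
4 → match
5 → match
6 → no match
7 → no match
8 → no match
9 → no match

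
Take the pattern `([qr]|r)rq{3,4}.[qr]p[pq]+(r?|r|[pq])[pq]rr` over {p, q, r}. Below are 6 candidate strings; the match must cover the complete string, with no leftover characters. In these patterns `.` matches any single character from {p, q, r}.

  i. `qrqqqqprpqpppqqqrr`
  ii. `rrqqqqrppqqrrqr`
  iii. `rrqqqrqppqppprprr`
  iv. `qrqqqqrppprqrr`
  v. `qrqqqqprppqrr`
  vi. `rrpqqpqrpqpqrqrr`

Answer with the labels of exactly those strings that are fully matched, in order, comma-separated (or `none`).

i, iii, iv, v

i → match
ii → no match — must end with `rr`
iii → match
iv → match
v → match
vi → no match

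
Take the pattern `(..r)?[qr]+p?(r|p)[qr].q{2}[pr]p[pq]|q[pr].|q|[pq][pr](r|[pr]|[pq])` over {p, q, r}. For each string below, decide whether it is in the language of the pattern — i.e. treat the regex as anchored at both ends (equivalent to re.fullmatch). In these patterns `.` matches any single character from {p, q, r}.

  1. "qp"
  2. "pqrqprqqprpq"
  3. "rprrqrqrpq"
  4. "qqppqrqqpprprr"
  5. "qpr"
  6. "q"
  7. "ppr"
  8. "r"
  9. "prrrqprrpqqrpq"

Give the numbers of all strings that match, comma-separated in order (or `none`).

1. "qp" → no match
2. "pqrqprqqprpq" → no match
3. "rprrqrqrpq" → no match
4 → no match
5. "qpr" → match
6. "q" → match
7. "ppr" → match
8. "r" → no match
9 → match

5, 6, 7, 9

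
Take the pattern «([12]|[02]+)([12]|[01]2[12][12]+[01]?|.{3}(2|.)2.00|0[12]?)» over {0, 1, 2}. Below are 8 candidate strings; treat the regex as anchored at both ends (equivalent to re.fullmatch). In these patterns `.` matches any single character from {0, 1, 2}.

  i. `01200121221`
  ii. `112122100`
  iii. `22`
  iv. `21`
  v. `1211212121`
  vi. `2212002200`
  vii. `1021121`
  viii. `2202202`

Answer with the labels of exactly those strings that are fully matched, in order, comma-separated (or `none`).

ii, iii, iv, vi, vii, viii

i. `01200121221` → no match
ii. `112122100` → match
iii. `22` → match
iv. `21` → match
v. `1211212121` → no match
vi. `2212002200` → match
vii. `1021121` → match
viii. `2202202` → match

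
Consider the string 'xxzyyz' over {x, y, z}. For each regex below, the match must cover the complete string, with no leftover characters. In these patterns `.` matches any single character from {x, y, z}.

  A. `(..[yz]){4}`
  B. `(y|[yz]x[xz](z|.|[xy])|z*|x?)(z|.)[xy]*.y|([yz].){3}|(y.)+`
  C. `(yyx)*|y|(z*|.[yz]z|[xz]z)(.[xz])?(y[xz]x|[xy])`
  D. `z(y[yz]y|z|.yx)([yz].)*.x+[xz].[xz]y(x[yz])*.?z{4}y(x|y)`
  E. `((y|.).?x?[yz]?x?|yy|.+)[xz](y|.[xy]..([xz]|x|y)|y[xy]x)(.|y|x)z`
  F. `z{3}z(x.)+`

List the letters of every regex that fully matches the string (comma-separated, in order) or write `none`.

A → no match
B → no match
C → no match
D → no match — must start with 'z'
E → match
F → no match — must start with 'z'

E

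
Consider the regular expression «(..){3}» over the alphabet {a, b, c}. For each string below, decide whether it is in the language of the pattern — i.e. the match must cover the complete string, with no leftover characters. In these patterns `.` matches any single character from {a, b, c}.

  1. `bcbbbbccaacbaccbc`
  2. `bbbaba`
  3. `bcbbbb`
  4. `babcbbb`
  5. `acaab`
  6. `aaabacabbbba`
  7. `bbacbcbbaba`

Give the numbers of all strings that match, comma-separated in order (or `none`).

2, 3

1 → no match
2 → match
3 → match
4 → no match
5 → no match
6 → no match
7 → no match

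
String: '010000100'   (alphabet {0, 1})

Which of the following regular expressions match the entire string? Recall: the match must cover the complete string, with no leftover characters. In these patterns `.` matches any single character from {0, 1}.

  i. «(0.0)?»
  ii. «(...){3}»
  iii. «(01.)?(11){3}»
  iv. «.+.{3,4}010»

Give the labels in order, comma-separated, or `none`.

i → no match
ii → match
iii → no match — must end with '11'
iv → no match — must end with '010'

ii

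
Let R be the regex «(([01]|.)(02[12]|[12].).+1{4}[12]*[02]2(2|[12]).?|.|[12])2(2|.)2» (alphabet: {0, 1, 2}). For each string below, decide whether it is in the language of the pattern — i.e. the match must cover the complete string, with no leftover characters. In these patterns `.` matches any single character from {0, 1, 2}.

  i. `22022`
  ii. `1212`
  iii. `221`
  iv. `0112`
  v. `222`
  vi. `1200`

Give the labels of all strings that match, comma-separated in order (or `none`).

ii

i → no match
ii → match
iii → no match — must end with `2`
iv → no match
v → no match
vi → no match — must end with `2`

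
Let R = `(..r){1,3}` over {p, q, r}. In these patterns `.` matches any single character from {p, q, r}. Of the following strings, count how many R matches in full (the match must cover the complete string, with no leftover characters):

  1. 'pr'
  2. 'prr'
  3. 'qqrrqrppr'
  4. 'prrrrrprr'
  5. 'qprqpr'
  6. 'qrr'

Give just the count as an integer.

1. 'pr' → no match
2. 'prr' → match
3. 'qqrrqrppr' → match
4. 'prrrrrprr' → match
5. 'qprqpr' → match
6. 'qrr' → match
Total matched: 5

5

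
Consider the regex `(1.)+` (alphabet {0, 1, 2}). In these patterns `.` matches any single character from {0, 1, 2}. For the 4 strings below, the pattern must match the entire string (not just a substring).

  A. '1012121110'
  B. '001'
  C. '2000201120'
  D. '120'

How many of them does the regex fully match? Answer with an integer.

A → match
B → no match — must start with '1'
C → no match — must start with '1'
D → no match
Total matched: 1

1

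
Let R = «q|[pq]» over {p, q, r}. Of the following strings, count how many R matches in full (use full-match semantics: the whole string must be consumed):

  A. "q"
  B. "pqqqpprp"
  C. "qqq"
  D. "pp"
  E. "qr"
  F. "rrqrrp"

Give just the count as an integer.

A → match
B → no match
C → no match
D → no match
E → no match
F → no match
Total matched: 1

1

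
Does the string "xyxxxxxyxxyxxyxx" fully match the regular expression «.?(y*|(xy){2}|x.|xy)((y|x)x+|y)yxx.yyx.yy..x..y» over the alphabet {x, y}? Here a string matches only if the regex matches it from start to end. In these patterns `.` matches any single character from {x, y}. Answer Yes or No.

Every match must end with "y", but "xyxxxxxyxxyxxyxx" does not.

No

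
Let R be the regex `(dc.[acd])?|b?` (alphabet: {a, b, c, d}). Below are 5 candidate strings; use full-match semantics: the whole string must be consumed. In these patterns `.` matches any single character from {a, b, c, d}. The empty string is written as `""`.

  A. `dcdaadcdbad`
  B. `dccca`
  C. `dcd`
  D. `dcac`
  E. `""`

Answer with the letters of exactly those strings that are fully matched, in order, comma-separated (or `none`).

D, E

A → no match
B → no match
C → no match
D → match
E → match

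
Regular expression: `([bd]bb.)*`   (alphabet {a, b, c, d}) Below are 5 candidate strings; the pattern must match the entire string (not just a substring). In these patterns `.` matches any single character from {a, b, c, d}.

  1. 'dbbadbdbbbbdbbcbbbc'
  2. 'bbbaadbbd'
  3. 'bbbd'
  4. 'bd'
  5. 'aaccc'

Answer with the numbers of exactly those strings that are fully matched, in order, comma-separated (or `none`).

1 → no match
2 → no match
3 → match
4 → no match
5 → no match

3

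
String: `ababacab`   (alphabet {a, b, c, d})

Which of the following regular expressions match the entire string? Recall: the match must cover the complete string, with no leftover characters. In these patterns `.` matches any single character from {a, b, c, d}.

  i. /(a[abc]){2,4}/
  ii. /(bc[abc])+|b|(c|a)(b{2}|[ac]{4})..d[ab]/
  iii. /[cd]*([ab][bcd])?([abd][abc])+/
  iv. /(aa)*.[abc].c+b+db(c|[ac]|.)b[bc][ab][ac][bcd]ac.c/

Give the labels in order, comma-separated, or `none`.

i → match
ii → no match
iii → match
iv → no match — must end with `c`

i, iii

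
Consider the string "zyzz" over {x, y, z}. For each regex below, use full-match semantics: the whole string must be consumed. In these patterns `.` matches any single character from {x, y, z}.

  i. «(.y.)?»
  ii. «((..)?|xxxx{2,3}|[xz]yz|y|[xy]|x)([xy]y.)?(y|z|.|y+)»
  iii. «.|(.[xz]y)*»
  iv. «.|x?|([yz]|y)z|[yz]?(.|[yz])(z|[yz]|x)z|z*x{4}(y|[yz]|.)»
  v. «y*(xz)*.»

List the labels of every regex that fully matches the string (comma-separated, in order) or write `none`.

ii, iv

i → no match
ii → match
iii → no match
iv → match
v → no match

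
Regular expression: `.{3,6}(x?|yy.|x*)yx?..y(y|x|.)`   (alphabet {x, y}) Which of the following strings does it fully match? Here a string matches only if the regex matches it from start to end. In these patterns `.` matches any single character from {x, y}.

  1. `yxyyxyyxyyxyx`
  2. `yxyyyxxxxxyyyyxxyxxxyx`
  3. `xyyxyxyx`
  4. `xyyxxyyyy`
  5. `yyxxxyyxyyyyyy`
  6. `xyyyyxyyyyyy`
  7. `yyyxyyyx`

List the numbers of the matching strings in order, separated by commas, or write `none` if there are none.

1

1 → match
2 → no match
3 → no match
4 → no match
5 → no match
6 → no match
7 → no match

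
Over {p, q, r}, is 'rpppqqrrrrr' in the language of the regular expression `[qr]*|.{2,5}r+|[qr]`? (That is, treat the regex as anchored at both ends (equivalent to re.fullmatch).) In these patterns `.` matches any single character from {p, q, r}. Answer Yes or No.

No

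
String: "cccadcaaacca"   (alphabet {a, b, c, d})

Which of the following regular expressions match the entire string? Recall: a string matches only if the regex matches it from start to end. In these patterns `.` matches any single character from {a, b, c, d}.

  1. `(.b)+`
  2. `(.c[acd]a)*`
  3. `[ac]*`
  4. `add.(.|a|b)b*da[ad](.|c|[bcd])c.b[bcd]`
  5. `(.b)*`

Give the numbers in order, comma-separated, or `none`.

2

1 → no match — must end with "b"
2 → match
3 → no match
4 → no match — must start with "add"
5 → no match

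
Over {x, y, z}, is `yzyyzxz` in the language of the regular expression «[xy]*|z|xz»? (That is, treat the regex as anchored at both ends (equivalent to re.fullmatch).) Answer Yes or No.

No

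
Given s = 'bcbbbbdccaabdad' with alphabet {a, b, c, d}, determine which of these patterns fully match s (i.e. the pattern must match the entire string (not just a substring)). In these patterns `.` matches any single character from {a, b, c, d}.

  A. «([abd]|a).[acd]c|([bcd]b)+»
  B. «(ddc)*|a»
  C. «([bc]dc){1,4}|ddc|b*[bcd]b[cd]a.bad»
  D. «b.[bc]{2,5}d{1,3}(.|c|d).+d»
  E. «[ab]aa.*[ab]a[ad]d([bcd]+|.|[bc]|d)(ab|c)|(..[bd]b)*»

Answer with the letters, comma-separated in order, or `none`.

D

A → no match
B → no match
C → no match
D → match
E → no match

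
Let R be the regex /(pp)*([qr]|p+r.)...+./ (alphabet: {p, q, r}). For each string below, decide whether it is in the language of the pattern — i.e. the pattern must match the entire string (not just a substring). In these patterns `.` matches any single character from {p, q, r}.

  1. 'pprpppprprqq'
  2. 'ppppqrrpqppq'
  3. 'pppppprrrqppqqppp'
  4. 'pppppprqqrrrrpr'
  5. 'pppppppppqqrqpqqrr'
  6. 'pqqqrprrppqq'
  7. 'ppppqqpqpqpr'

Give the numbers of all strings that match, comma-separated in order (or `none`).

1 → match
2 → match
3 → match
4 → match
5 → no match
6 → no match
7 → match

1, 2, 3, 4, 7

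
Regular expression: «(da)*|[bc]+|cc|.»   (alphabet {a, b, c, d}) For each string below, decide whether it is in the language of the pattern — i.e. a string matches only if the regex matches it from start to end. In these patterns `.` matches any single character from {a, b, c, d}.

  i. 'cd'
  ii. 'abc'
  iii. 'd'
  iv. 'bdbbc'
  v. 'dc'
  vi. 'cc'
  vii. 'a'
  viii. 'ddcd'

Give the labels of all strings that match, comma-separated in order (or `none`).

iii, vi, vii

i → no match
ii → no match
iii → match
iv → no match
v → no match
vi → match
vii → match
viii → no match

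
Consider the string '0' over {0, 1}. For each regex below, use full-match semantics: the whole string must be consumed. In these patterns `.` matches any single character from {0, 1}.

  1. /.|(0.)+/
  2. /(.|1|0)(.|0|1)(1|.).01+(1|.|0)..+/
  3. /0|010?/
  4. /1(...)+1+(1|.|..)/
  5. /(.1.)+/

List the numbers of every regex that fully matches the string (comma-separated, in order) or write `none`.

1, 3

1 → match
2 → no match
3 → match
4 → no match — must start with '1'
5 → no match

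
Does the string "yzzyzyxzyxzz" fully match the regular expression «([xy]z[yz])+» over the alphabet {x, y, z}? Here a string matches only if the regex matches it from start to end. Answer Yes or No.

Yes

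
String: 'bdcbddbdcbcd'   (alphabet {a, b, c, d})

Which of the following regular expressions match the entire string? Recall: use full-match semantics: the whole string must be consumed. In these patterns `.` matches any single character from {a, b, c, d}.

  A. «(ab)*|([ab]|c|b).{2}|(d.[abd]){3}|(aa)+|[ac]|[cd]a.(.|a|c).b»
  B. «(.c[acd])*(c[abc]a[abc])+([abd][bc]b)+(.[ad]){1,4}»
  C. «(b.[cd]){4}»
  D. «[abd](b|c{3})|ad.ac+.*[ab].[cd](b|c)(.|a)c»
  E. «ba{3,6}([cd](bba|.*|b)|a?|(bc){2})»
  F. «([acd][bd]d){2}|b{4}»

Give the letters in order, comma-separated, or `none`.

C

A → no match
B → no match
C → match
D → no match
E → no match — must start with 'ba'
F → no match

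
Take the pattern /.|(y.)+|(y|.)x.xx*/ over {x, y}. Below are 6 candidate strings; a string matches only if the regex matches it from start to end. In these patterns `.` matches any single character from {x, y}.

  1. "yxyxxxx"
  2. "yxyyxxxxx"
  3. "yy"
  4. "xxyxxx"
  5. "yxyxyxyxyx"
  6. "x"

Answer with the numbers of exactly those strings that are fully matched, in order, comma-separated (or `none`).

1, 3, 4, 5, 6

1 → match
2 → no match
3 → match
4 → match
5 → match
6 → match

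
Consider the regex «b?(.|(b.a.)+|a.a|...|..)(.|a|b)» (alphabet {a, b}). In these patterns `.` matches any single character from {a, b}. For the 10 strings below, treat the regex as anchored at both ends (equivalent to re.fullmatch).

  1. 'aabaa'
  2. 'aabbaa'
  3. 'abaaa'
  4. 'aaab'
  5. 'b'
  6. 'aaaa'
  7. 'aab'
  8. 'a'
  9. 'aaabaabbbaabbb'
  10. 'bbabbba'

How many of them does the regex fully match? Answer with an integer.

1 → no match
2 → no match
3 → no match
4 → match
5 → no match
6 → match
7 → match
8 → no match
9 → no match
10 → no match
Total matched: 3

3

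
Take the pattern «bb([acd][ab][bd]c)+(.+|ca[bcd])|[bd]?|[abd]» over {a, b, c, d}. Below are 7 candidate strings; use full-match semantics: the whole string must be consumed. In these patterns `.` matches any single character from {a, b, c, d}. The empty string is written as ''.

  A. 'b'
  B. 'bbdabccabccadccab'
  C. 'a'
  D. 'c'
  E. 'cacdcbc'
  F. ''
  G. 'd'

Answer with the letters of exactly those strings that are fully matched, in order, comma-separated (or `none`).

A → match
B → match
C → match
D → no match
E → no match
F → match
G → match

A, B, C, F, G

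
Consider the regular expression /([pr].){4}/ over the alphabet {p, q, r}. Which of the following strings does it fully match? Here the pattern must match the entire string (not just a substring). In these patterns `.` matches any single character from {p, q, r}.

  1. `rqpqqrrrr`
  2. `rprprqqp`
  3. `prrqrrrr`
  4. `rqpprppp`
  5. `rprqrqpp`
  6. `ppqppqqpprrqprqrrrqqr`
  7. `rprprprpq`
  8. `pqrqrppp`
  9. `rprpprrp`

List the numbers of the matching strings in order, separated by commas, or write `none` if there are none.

3, 4, 5, 8, 9

1 → no match
2 → no match
3 → match
4 → match
5 → match
6 → no match
7 → no match
8 → match
9 → match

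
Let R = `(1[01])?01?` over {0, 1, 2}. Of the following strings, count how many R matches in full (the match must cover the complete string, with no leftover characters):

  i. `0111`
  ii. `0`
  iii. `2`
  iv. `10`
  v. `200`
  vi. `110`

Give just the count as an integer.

i → no match
ii → match
iii → no match
iv → no match
v → no match
vi → match
Total matched: 2

2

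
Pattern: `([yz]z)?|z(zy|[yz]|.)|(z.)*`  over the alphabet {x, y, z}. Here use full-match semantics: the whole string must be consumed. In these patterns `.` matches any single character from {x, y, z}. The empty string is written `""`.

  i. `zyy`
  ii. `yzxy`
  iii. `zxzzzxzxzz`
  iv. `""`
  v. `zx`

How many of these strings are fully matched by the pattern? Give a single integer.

3

i → no match
ii → no match
iii → match
iv → match
v → match
Total matched: 3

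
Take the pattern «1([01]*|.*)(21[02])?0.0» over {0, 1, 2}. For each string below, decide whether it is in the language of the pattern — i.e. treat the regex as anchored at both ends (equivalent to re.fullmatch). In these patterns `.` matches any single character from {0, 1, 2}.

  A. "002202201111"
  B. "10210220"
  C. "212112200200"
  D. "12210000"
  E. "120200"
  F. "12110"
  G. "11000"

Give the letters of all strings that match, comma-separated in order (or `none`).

D, G

A → no match — must start with "1"
B → no match
C → no match — must start with "1"
D → match
E → no match
F → no match
G → match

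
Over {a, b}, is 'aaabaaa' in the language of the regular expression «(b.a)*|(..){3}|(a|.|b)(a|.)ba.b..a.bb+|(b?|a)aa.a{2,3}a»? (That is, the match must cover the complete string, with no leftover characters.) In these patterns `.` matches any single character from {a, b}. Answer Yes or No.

Yes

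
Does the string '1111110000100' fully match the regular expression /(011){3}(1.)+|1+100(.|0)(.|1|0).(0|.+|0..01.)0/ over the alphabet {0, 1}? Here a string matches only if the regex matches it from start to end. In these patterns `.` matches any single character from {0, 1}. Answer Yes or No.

Yes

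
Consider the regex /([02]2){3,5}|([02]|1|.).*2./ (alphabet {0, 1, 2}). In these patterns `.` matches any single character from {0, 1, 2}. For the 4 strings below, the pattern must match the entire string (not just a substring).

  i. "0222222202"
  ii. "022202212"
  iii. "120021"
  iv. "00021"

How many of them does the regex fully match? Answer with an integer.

3

i. "0222222202" → match
ii. "022202212" → no match
iii. "120021" → match
iv. "00021" → match
Total matched: 3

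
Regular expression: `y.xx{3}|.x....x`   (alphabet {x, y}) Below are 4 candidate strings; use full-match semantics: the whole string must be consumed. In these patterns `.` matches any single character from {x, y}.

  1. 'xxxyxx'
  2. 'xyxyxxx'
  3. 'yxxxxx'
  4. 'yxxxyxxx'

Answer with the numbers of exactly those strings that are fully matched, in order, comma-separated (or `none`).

1 → no match
2 → no match
3 → match
4 → no match

3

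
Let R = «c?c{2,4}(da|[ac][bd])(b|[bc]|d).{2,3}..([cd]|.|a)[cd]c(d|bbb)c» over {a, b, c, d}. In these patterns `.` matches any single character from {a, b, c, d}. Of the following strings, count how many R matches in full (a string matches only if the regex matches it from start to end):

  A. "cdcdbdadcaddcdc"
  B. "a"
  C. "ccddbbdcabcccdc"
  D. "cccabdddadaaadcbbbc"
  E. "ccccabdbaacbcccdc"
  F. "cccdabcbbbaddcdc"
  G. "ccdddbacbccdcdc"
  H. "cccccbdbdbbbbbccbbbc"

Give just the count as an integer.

2

A → no match
B. "a" → no match — must end with "c"
C → no match
D → no match
E → match
F → match
G → no match
H → no match
Total matched: 2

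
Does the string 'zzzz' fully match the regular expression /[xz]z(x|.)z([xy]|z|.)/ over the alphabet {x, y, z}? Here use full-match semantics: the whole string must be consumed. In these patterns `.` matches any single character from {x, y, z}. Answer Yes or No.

No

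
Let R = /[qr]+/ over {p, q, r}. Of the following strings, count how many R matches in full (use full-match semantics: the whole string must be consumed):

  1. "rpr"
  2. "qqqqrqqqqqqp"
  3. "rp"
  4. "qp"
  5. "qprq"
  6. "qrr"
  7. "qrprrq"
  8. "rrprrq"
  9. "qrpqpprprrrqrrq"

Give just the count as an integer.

1. "rpr" → no match
2. "qqqqrqqqqqqp" → no match
3. "rp" → no match
4. "qp" → no match
5. "qprq" → no match
6. "qrr" → match
7. "qrprrq" → no match
8. "rrprrq" → no match
9 → no match
Total matched: 1

1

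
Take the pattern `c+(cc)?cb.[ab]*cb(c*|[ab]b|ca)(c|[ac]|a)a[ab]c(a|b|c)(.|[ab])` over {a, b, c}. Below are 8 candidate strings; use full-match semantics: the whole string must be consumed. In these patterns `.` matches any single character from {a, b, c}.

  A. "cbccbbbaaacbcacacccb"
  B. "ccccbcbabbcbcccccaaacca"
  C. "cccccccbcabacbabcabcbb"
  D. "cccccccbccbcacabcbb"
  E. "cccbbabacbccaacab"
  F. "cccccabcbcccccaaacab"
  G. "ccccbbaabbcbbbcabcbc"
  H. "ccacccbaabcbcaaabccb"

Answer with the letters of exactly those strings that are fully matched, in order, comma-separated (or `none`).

A → no match
B → match
C → match
D → match
E → match
F → no match
G → match
H → no match

B, C, D, E, G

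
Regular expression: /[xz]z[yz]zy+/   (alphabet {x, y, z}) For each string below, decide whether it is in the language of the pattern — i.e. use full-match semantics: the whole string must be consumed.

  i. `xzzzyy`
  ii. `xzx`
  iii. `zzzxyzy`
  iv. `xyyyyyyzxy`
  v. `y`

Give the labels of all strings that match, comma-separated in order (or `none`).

i → match
ii → no match — must end with `y`
iii → no match
iv → no match
v → no match

i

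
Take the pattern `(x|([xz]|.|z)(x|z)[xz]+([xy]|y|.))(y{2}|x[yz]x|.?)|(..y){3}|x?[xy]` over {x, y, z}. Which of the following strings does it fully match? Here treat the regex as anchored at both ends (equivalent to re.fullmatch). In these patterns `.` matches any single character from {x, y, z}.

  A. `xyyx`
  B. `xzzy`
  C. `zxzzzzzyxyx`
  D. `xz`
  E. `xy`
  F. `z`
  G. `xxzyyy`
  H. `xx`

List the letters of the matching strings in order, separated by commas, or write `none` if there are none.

B, C, D, E, G, H

A → no match
B → match
C → match
D → match
E → match
F → no match
G → match
H → match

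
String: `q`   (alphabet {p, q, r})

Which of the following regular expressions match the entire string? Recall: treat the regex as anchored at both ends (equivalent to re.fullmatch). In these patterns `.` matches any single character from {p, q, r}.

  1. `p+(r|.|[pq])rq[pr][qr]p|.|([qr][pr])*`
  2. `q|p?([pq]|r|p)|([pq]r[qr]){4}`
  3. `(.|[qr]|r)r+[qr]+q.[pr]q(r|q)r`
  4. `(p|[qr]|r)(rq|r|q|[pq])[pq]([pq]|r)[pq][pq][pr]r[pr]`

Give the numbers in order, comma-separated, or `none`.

1, 2

1 → match
2 → match
3 → no match — must end with `r`
4 → no match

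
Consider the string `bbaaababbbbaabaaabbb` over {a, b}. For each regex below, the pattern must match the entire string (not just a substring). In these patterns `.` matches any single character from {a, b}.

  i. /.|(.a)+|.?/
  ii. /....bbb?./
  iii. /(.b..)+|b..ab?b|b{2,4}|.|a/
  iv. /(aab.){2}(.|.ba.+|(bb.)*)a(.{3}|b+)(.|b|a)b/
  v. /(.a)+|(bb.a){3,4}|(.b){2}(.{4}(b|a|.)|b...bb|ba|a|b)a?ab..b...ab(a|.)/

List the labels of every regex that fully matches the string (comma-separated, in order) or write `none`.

iii

i → no match
ii → no match
iii → match
iv → no match — must start with `aab`
v → no match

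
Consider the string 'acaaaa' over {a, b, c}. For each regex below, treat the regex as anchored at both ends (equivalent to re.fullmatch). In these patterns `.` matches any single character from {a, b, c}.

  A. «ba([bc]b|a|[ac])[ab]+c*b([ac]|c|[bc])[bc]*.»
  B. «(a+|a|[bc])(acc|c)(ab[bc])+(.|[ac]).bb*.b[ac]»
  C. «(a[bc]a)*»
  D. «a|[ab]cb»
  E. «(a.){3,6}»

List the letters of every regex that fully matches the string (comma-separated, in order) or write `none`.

E

A → no match — must start with 'ba'
B → no match
C → no match
D → no match
E → match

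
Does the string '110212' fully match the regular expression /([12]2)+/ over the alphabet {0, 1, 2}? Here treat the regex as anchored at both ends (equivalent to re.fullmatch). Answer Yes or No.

No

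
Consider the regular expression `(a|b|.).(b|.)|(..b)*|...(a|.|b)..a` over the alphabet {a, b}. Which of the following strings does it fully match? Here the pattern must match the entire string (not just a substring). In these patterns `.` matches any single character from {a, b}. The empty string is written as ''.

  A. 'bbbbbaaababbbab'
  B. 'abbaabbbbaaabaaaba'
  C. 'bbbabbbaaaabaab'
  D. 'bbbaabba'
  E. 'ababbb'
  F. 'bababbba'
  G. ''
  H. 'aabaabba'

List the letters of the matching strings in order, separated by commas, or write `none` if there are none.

A → no match
B → no match
C → no match
D → no match
E → no match
F → no match
G → match
H → no match

G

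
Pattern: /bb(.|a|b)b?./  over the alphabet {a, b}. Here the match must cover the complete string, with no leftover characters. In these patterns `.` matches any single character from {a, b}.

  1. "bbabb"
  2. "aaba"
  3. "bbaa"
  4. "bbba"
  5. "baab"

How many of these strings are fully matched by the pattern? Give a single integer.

3

1. "bbabb" → match
2. "aaba" → no match — must start with "bb"
3. "bbaa" → match
4. "bbba" → match
5. "baab" → no match — must start with "bb"
Total matched: 3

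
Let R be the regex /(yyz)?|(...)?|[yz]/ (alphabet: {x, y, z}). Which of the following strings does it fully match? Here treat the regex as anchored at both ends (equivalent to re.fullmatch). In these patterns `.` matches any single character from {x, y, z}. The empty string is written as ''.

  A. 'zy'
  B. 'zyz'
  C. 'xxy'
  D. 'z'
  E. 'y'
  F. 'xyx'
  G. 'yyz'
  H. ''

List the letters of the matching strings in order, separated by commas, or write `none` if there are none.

A. 'zy' → no match
B. 'zyz' → match
C. 'xxy' → match
D. 'z' → match
E. 'y' → match
F. 'xyx' → match
G. 'yyz' → match
H. '' → match

B, C, D, E, F, G, H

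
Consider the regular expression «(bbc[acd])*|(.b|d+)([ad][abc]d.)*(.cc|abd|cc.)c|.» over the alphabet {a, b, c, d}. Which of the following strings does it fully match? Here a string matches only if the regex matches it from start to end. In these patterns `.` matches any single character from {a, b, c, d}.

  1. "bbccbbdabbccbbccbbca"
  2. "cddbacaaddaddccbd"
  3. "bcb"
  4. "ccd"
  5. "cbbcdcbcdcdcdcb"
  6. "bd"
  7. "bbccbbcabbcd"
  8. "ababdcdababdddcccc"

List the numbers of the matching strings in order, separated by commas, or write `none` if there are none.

1 → no match
2 → no match
3 → no match
4 → no match
5 → no match
6 → no match
7 → match
8 → no match

7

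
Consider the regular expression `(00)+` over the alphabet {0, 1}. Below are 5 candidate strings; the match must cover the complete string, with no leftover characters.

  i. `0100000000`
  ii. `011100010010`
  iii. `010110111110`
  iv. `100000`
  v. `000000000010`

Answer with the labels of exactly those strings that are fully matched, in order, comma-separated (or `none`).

i → no match — must start with `00`
ii → no match — must start with `00`
iii → no match — must start with `00`
iv → no match — must start with `00`
v → no match — must end with `00`

none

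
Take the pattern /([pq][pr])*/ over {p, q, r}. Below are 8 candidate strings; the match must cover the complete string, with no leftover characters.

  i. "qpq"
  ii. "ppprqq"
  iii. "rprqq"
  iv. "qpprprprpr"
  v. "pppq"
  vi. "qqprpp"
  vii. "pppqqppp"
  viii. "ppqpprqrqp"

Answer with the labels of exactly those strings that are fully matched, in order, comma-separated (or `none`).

i → no match
ii → no match
iii → no match
iv → match
v → no match
vi → no match
vii → no match
viii → match

iv, viii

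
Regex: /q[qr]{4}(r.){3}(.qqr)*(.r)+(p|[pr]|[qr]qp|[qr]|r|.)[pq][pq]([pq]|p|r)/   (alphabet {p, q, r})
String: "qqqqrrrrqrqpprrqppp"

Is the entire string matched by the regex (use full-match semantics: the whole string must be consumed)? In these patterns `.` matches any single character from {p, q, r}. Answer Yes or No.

No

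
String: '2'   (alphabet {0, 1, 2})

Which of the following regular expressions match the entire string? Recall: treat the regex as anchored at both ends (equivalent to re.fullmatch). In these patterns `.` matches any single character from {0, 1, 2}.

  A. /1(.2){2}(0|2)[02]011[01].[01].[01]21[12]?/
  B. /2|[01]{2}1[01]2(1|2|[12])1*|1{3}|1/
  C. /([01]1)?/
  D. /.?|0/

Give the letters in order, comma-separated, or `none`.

A → no match — must start with '1'
B → match
C → no match
D → match

B, D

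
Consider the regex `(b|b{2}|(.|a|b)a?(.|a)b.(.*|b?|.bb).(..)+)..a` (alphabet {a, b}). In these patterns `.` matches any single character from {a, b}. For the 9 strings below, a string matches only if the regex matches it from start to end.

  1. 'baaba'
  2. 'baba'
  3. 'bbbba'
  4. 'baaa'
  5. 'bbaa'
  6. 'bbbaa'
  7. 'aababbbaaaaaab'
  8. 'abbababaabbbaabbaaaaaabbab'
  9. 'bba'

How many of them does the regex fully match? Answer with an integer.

1. 'baaba' → no match
2. 'baba' → match
3. 'bbbba' → match
4. 'baaa' → match
5. 'bbaa' → match
6. 'bbbaa' → match
7 → no match — must end with 'a'
8 → no match — must end with 'a'
9. 'bba' → no match
Total matched: 5

5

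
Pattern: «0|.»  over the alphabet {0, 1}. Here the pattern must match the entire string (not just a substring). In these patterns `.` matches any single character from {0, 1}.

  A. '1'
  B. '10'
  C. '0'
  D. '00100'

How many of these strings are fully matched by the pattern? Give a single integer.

A → match
B → no match
C → match
D → no match
Total matched: 2

2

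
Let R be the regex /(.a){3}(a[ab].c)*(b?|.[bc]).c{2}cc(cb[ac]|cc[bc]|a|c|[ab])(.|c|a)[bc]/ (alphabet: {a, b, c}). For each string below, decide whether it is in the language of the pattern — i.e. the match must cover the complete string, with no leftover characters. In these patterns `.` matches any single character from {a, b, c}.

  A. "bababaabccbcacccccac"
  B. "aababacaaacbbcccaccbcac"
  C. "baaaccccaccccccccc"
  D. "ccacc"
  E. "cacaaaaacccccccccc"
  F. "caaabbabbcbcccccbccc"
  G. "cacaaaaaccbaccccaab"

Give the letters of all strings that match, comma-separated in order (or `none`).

A → match
B → no match
C → no match
D → no match
E → match
F → no match
G → match

A, E, G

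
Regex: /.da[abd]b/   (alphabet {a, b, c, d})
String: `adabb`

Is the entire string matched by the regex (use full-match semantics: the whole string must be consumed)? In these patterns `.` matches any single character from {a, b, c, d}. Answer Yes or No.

Yes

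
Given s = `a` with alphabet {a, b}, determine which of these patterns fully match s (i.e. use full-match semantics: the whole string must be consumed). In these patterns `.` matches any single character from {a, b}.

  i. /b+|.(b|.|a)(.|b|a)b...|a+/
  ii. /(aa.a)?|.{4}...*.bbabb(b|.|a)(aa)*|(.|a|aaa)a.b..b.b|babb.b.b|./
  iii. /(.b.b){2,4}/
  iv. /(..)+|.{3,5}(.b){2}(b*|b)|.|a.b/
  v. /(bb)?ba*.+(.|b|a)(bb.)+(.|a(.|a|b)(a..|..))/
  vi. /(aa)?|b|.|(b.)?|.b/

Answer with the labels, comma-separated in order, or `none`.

i → match
ii → match
iii → no match — must end with `b`
iv → match
v → no match
vi → match

i, ii, iv, vi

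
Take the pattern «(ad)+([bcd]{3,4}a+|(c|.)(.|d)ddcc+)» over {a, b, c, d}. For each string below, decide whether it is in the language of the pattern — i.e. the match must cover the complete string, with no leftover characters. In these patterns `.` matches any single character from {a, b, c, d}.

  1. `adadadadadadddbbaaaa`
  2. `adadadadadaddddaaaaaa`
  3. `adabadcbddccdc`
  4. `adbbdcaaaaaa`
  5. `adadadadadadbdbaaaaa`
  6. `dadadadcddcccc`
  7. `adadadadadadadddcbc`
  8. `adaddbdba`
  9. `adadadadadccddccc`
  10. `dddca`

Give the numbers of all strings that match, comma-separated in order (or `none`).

1 → match
2 → match
3 → no match
4 → match
5 → match
6 → no match — must start with `ad`
7 → no match
8 → match
9 → match
10 → no match — must start with `ad`

1, 2, 4, 5, 8, 9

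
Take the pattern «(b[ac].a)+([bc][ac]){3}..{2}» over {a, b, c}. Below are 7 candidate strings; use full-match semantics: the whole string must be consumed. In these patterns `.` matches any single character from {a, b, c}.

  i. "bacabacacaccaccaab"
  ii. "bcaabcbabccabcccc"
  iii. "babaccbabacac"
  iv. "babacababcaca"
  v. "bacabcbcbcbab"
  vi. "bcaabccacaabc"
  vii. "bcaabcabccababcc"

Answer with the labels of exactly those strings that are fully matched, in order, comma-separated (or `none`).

ii, iii, iv, v, vi

i → no match
ii → match
iii → match
iv → match
v → match
vi → match
vii → no match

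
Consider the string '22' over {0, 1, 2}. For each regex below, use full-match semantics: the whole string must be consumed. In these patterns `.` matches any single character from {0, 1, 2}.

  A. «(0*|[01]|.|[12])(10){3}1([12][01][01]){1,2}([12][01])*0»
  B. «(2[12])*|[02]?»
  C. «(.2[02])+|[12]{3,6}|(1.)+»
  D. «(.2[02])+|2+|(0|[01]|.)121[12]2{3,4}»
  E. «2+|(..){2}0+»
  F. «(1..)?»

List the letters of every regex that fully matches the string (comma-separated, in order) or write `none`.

A → no match — must end with '0'
B → match
C → no match
D → match
E → match
F → no match

B, D, E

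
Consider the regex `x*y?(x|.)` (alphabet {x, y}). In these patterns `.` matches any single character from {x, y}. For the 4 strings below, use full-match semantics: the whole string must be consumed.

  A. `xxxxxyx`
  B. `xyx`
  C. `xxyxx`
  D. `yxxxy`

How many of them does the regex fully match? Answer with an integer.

2

A. `xxxxxyx` → match
B. `xyx` → match
C. `xxyxx` → no match
D. `yxxxy` → no match
Total matched: 2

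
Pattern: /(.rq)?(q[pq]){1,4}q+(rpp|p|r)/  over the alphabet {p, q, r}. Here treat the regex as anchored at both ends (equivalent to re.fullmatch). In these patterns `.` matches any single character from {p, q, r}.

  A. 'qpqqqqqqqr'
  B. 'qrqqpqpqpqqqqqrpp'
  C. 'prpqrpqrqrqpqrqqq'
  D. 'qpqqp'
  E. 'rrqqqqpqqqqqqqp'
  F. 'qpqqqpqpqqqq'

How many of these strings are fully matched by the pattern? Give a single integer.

A → match
B → match
C → no match
D → match
E → match
F → no match
Total matched: 4

4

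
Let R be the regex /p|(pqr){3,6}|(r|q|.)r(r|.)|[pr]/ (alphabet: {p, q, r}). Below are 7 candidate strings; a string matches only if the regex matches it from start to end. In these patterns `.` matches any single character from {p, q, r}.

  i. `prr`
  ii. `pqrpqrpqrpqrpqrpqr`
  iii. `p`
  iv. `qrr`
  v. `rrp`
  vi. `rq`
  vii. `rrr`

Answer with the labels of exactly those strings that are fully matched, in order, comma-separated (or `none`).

i → match
ii → match
iii → match
iv → match
v → match
vi → no match
vii → match

i, ii, iii, iv, v, vii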